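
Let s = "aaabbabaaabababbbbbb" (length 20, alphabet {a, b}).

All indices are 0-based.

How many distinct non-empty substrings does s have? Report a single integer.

sorted suffixes:
  #0 SA[0]=7  'aaabababbbbbb'
  #1 SA[1]=0  'aaabbabaaabababbbbbb'
  #2 SA[2]=8  'aabababbbbbb'
  #3 SA[3]=1  'aabbabaaabababbbbbb'
  #4 SA[4]=5  'abaaabababbbbbb'
  #5 SA[5]=9  'abababbbbbb'
  #6 SA[6]=11  'ababbbbbb'
  #7 SA[7]=2  'abbabaaabababbbbbb'
  #8 SA[8]=13  'abbbbbb'
  #9 SA[9]=19  'b'
  #10 SA[10]=6  'baaabababbbbbb'
  #11 SA[11]=4  'babaaabababbbbbb'
  #12 SA[12]=10  'bababbbbbb'
  #13 SA[13]=12  'babbbbbb'
  #14 SA[14]=18  'bb'
  #15 SA[15]=3  'bbabaaabababbbbbb'
  #16 SA[16]=17  'bbb'
  #17 SA[17]=16  'bbbb'
  #18 SA[18]=15  'bbbbb'
  #19 SA[19]=14  'bbbbbb'

SA = [7, 0, 8, 1, 5, 9, 11, 2, 13, 19, 6, 4, 10, 12, 18, 3, 17, 16, 15, 14]
rank  pair      lcp
   1  s[7:],s[0:]  4  'aaab'
   2  s[0:],s[8:]  2  'aa'
   3  s[8:],s[1:]  3  'aab'
   4  s[1:],s[5:]  1  'a'
   5  s[5:],s[9:]  3  'aba'
   6  s[9:],s[11:]  4  'abab'
   7  s[11:],s[2:]  2  'ab'
   8  s[2:],s[13:]  3  'abb'
   9  s[13:],s[19:]  0  ''
  10  s[19:],s[6:]  1  'b'
  11  s[6:],s[4:]  2  'ba'
  12  s[4:],s[10:]  4  'baba'
  13  s[10:],s[12:]  3  'bab'
  14  s[12:],s[18:]  1  'b'
  15  s[18:],s[3:]  2  'bb'
  16  s[3:],s[17:]  2  'bb'
  17  s[17:],s[16:]  3  'bbb'
  18  s[16:],s[15:]  4  'bbbb'
  19  s[15:],s[14:]  5  'bbbbb'

n(n+1)/2 = 20·21/2 = 210
Σ LCP = 0 + 4 + 2 + 3 + 1 + 3 + 4 + 2 + 3 + 0 + 1 + 2 + 4 + 3 + 1 + 2 + 2 + 3 + 4 + 5 = 49
distinct = 210 − 49 = 161

161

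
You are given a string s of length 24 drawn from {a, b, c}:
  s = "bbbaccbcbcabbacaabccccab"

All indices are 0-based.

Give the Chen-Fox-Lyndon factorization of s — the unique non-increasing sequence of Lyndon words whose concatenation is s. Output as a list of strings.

["b", "b", "b", "accbcbc", "abbac", "aabccccab"]

emit factor 1: 'b' (i=0, period=1)
emit factor 2: 'b' (i=1, period=1)
emit factor 3: 'b' (i=2, period=1)
emit factor 4: 'accbcbc' (i=3, period=7)
emit factor 5: 'abbac' (i=10, period=5)
emit factor 6: 'aabccccab' (i=15, period=9)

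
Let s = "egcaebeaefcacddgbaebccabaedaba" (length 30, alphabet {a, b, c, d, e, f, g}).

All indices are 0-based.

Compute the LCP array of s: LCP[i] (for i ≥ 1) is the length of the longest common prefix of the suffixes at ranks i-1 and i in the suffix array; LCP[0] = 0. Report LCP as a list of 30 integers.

rank | idx | suffix
   0 |  29 | a
   1 |  27 | aba
   2 |  22 | abaedaba
   3 |  11 | acddgbaebccabaedaba
   4 |  17 | aebccabaedaba
   5 |   3 | aebeaefcacddgbaebccabaedaba
   6 |  24 | aedaba
   7 |   7 | aefcacddgbaebccabaedaba
   8 |  28 | ba
   9 |  16 | baebccabaedaba
  10 |  23 | baedaba
  11 |  19 | bccabaedaba
  12 |   5 | beaefcacddgbaebccabaedaba
  13 |  21 | cabaedaba
  14 |  10 | cacddgbaebccabaedaba
  15 |   2 | caebeaefcacddgbaebccabaedaba
  16 |  20 | ccabaedaba
  17 |  12 | cddgbaebccabaedaba
  18 |  26 | daba
  19 |  13 | ddgbaebccabaedaba
  20 |  14 | dgbaebccabaedaba
  21 |   6 | eaefcacddgbaebccabaedaba
  22 |  18 | ebccabaedaba
  23 |   4 | ebeaefcacddgbaebccabaedaba
  24 |  25 | edaba
  25 |   8 | efcacddgbaebccabaedaba
  26 |   0 | egcaebeaefcacddgbaebccabaedaba
  27 |   9 | fcacddgbaebccabaedaba
  28 |  15 | gbaebccabaedaba
  29 |   1 | gcaebeaefcacddgbaebccabaedaba

SA = [29, 27, 22, 11, 17, 3, 24, 7, 28, 16, 23, 19, 5, 21, 10, 2, 20, 12, 26, 13, 14, 6, 18, 4, 25, 8, 0, 9, 15, 1]
[i] adj suffixes → lcp
  [1] 29/27 → 1 ('a')
  [2] 27/22 → 3 ('aba')
  [3] 22/11 → 1 ('a')
  [4] 11/17 → 1 ('a')
  [5] 17/3 → 3 ('aeb')
  [6] 3/24 → 2 ('ae')
  [7] 24/7 → 2 ('ae')
  [8] 7/28 → 0 ('')
  [9] 28/16 → 2 ('ba')
  [10] 16/23 → 3 ('bae')
  [11] 23/19 → 1 ('b')
  [12] 19/5 → 1 ('b')
  [13] 5/21 → 0 ('')
  [14] 21/10 → 2 ('ca')
  [15] 10/2 → 2 ('ca')
  [16] 2/20 → 1 ('c')
  [17] 20/12 → 1 ('c')
  [18] 12/26 → 0 ('')
  [19] 26/13 → 1 ('d')
  [20] 13/14 → 1 ('d')
  [21] 14/6 → 0 ('')
  [22] 6/18 → 1 ('e')
  [23] 18/4 → 2 ('eb')
  [24] 4/25 → 1 ('e')
  [25] 25/8 → 1 ('e')
  [26] 8/0 → 1 ('e')
  [27] 0/9 → 0 ('')
  [28] 9/15 → 0 ('')
  [29] 15/1 → 1 ('g')

[0, 1, 3, 1, 1, 3, 2, 2, 0, 2, 3, 1, 1, 0, 2, 2, 1, 1, 0, 1, 1, 0, 1, 2, 1, 1, 1, 0, 0, 1]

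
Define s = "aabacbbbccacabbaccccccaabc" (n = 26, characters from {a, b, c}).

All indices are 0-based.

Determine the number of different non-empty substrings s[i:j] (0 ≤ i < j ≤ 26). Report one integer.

303

rank | idx | suffix
   0 |   0 | aabacbbbccacabbaccccccaabc
   1 |  22 | aabc
   2 |   1 | abacbbbccacabbaccccccaabc
   3 |  12 | abbaccccccaabc
   4 |  23 | abc
   5 |  10 | acabbaccccccaabc
   6 |   3 | acbbbccacabbaccccccaabc
   7 |  15 | accccccaabc
   8 |   2 | bacbbbccacabbaccccccaabc
   9 |  14 | baccccccaabc
  10 |  13 | bbaccccccaabc
  11 |   5 | bbbccacabbaccccccaabc
  12 |   6 | bbccacabbaccccccaabc
  13 |  24 | bc
  14 |   7 | bccacabbaccccccaabc
  15 |  25 | c
  16 |  21 | caabc
  17 |  11 | cabbaccccccaabc
  18 |   9 | cacabbaccccccaabc
  19 |   4 | cbbbccacabbaccccccaabc
  20 |  20 | ccaabc
  21 |   8 | ccacabbaccccccaabc
  22 |  19 | cccaabc
  23 |  18 | ccccaabc
  24 |  17 | cccccaabc
  25 |  16 | ccccccaabc

SA = [0, 22, 1, 12, 23, 10, 3, 15, 2, 14, 13, 5, 6, 24, 7, 25, 21, 11, 9, 4, 20, 8, 19, 18, 17, 16]
rank  pair      lcp
   1  s[0:],s[22:]  3  'aab'
   2  s[22:],s[1:]  1  'a'
   3  s[1:],s[12:]  2  'ab'
   4  s[12:],s[23:]  2  'ab'
   5  s[23:],s[10:]  1  'a'
   6  s[10:],s[3:]  2  'ac'
   7  s[3:],s[15:]  2  'ac'
   8  s[15:],s[2:]  0  ''
   9  s[2:],s[14:]  3  'bac'
  10  s[14:],s[13:]  1  'b'
  11  s[13:],s[5:]  2  'bb'
  12  s[5:],s[6:]  2  'bb'
  13  s[6:],s[24:]  1  'b'
  14  s[24:],s[7:]  2  'bc'
  15  s[7:],s[25:]  0  ''
  16  s[25:],s[21:]  1  'c'
  17  s[21:],s[11:]  2  'ca'
  18  s[11:],s[9:]  2  'ca'
  19  s[9:],s[4:]  1  'c'
  20  s[4:],s[20:]  1  'c'
  21  s[20:],s[8:]  3  'cca'
  22  s[8:],s[19:]  2  'cc'
  23  s[19:],s[18:]  3  'ccc'
  24  s[18:],s[17:]  4  'cccc'
  25  s[17:],s[16:]  5  'ccccc'

n(n+1)/2 = 26·27/2 = 351
Σ LCP = 0 + 3 + 1 + 2 + 2 + 1 + 2 + 2 + 0 + 3 + 1 + 2 + 2 + 1 + 2 + 0 + 1 + 2 + 2 + 1 + 1 + 3 + 2 + 3 + 4 + 5 = 48
distinct = 351 − 48 = 303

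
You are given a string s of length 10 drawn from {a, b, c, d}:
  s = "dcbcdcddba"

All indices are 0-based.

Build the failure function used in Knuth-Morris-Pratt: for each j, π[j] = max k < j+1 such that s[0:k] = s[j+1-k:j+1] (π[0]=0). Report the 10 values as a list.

π[0] = 0
j=1 s[j]='c': π[1]=0 (border '')
j=2 s[j]='b': π[2]=0 (border '')
j=3 s[j]='c': π[3]=0 (border '')
j=4 s[j]='d': π[4]=1 (border 'd')
j=5 s[j]='c': π[5]=2 (border 'dc')
j=6 s[j]='d': k: 2→0; π[6]=1 (border 'd')
j=7 s[j]='d': k: 1→0; π[7]=1 (border 'd')
j=8 s[j]='b': k: 1→0; π[8]=0 (border '')
j=9 s[j]='a': π[9]=0 (border '')

[0, 0, 0, 0, 1, 2, 1, 1, 0, 0]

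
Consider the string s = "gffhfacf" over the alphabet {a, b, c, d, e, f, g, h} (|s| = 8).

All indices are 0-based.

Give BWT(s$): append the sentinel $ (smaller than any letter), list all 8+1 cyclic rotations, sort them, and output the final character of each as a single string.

rank  rotation   last
    0  $gffhfacf  f
    1  acf$gffhf  f
    2  cf$gffhfa  a
    3  f$gffhfac  c
    4  facf$gffh  h
    5  ffhfacf$g  g
    6  fhfacf$gf  f
    7  gffhfacf$  $
    8  hfacf$gff  f

ffachgf$f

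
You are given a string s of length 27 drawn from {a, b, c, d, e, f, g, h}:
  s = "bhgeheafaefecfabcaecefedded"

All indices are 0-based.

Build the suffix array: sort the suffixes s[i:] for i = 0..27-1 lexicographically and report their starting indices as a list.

rank→(start, suffix):
  0 → (14, 'abcaecefedded')
  1 → (17, 'aecefedded')
  2 → (8, 'aefecfabcaecefedded')
  3 → (6, 'afaefecfabcaecefedded')
  4 → (15, 'bcaecefedded')
  5 → (0, 'bhgeheafaefecfabcaecefedded')
  6 → (16, 'caecefedded')
  7 → (19, 'cefedded')
  8 → (12, 'cfabcaecefedded')
  9 → (26, 'd')
  10 → (23, 'dded')
  11 → (24, 'ded')
  12 → (5, 'eafaefecfabcaecefedded')
  13 → (18, 'ecefedded')
  14 → (11, 'ecfabcaecefedded')
  15 → (25, 'ed')
  16 → (22, 'edded')
  17 → (9, 'efecfabcaecefedded')
  18 → (20, 'efedded')
  19 → (3, 'eheafaefecfabcaecefedded')
  20 → (13, 'fabcaecefedded')
  21 → (7, 'faefecfabcaecefedded')
  22 → (10, 'fecfabcaecefedded')
  23 → (21, 'fedded')
  24 → (2, 'geheafaefecfabcaecefedded')
  25 → (4, 'heafaefecfabcaecefedded')
  26 → (1, 'hgeheafaefecfabcaecefedded')

[14, 17, 8, 6, 15, 0, 16, 19, 12, 26, 23, 24, 5, 18, 11, 25, 22, 9, 20, 3, 13, 7, 10, 21, 2, 4, 1]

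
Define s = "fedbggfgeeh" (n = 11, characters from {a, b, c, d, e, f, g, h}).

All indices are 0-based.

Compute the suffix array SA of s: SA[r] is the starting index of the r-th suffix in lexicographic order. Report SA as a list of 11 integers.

[3, 2, 1, 8, 9, 0, 6, 7, 5, 4, 10]

rank→(start, suffix):
  0 → (3, 'bggfgeeh')
  1 → (2, 'dbggfgeeh')
  2 → (1, 'edbggfgeeh')
  3 → (8, 'eeh')
  4 → (9, 'eh')
  5 → (0, 'fedbggfgeeh')
  6 → (6, 'fgeeh')
  7 → (7, 'geeh')
  8 → (5, 'gfgeeh')
  9 → (4, 'ggfgeeh')
  10 → (10, 'h')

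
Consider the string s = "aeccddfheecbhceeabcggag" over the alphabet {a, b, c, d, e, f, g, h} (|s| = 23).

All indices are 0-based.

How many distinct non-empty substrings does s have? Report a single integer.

259

rank | idx | suffix
   0 |  16 | abcggag
   1 |   0 | aeccddfheecbhceeabcggag
   2 |  21 | ag
   3 |  17 | bcggag
   4 |  11 | bhceeabcggag
   5 |  10 | cbhceeabcggag
   6 |   2 | ccddfheecbhceeabcggag
   7 |   3 | cddfheecbhceeabcggag
   8 |  13 | ceeabcggag
   9 |  18 | cggag
  10 |   4 | ddfheecbhceeabcggag
  11 |   5 | dfheecbhceeabcggag
  12 |  15 | eabcggag
  13 |   9 | ecbhceeabcggag
  14 |   1 | eccddfheecbhceeabcggag
  15 |  14 | eeabcggag
  16 |   8 | eecbhceeabcggag
  17 |   6 | fheecbhceeabcggag
  18 |  22 | g
  19 |  20 | gag
  20 |  19 | ggag
  21 |  12 | hceeabcggag
  22 |   7 | heecbhceeabcggag

SA = [16, 0, 21, 17, 11, 10, 2, 3, 13, 18, 4, 5, 15, 9, 1, 14, 8, 6, 22, 20, 19, 12, 7]
[i] adj suffixes → lcp
  [1] 16/0 → 1 ('a')
  [2] 0/21 → 1 ('a')
  [3] 21/17 → 0 ('')
  [4] 17/11 → 1 ('b')
  [5] 11/10 → 0 ('')
  [6] 10/2 → 1 ('c')
  [7] 2/3 → 1 ('c')
  [8] 3/13 → 1 ('c')
  [9] 13/18 → 1 ('c')
  [10] 18/4 → 0 ('')
  [11] 4/5 → 1 ('d')
  [12] 5/15 → 0 ('')
  [13] 15/9 → 1 ('e')
  [14] 9/1 → 2 ('ec')
  [15] 1/14 → 1 ('e')
  [16] 14/8 → 2 ('ee')
  [17] 8/6 → 0 ('')
  [18] 6/22 → 0 ('')
  [19] 22/20 → 1 ('g')
  [20] 20/19 → 1 ('g')
  [21] 19/12 → 0 ('')
  [22] 12/7 → 1 ('h')

n(n+1)/2 = 23·24/2 = 276
Σ LCP = 0 + 1 + 1 + 0 + 1 + 0 + 1 + 1 + 1 + 1 + 0 + 1 + 0 + 1 + 2 + 1 + 2 + 0 + 0 + 1 + 1 + 0 + 1 = 17
distinct = 276 − 17 = 259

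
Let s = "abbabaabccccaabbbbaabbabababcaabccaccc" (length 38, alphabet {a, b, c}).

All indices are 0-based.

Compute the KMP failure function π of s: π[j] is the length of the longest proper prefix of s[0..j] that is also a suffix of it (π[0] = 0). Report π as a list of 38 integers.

π[0] = 0
j=1 s[j]='b': π[1]=0 (border '')
j=2 s[j]='b': π[2]=0 (border '')
j=3 s[j]='a': π[3]=1 (border 'a')
j=4 s[j]='b': π[4]=2 (border 'ab')
j=5 s[j]='a': k: 2→0; π[5]=1 (border 'a')
j=6 s[j]='a': k: 1→0; π[6]=1 (border 'a')
j=7 s[j]='b': π[7]=2 (border 'ab')
j=8 s[j]='c': k: 2→0; π[8]=0 (border '')
j=9 s[j]='c': π[9]=0 (border '')
j=10 s[j]='c': π[10]=0 (border '')
j=11 s[j]='c': π[11]=0 (border '')
j=12 s[j]='a': π[12]=1 (border 'a')
j=13 s[j]='a': k: 1→0; π[13]=1 (border 'a')
j=14 s[j]='b': π[14]=2 (border 'ab')
j=15 s[j]='b': π[15]=3 (border 'abb')
j=16 s[j]='b': k: 3→0; π[16]=0 (border '')
j=17 s[j]='b': π[17]=0 (border '')
j=18 s[j]='a': π[18]=1 (border 'a')
j=19 s[j]='a': k: 1→0; π[19]=1 (border 'a')
j=20 s[j]='b': π[20]=2 (border 'ab')
j=21 s[j]='b': π[21]=3 (border 'abb')
j=22 s[j]='a': π[22]=4 (border 'abba')
j=23 s[j]='b': π[23]=5 (border 'abbab')
j=24 s[j]='a': π[24]=6 (border 'abbaba')
j=25 s[j]='b': k: 6→1; π[25]=2 (border 'ab')
j=26 s[j]='a': k: 2→0; π[26]=1 (border 'a')
j=27 s[j]='b': π[27]=2 (border 'ab')
j=28 s[j]='c': k: 2→0; π[28]=0 (border '')
j=29 s[j]='a': π[29]=1 (border 'a')
j=30 s[j]='a': k: 1→0; π[30]=1 (border 'a')
j=31 s[j]='b': π[31]=2 (border 'ab')
j=32 s[j]='c': k: 2→0; π[32]=0 (border '')
j=33 s[j]='c': π[33]=0 (border '')
j=34 s[j]='a': π[34]=1 (border 'a')
j=35 s[j]='c': k: 1→0; π[35]=0 (border '')
j=36 s[j]='c': π[36]=0 (border '')
j=37 s[j]='c': π[37]=0 (border '')

[0, 0, 0, 1, 2, 1, 1, 2, 0, 0, 0, 0, 1, 1, 2, 3, 0, 0, 1, 1, 2, 3, 4, 5, 6, 2, 1, 2, 0, 1, 1, 2, 0, 0, 1, 0, 0, 0]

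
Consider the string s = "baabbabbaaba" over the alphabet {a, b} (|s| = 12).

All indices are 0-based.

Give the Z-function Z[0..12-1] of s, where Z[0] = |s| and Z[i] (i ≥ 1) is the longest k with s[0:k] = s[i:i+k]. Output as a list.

[12, 0, 0, 1, 2, 0, 1, 4, 0, 0, 2, 0]

Z[0]=12
i=1: outside box; Z[1]=0
i=2: outside box; Z[2]=0
i=3: outside box; Z[3]=1 scan→box=[3,4)
i=4: outside box; Z[4]=2 scan→box=[4,6)
i=5: min(r-i=1, Z[1]=0)=0; Z[5]=0
i=6: outside box; Z[6]=1 scan→box=[6,7)
i=7: outside box; Z[7]=4 scan→box=[7,11)
i=8: min(r-i=3, Z[1]=0)=0; Z[8]=0
i=9: min(r-i=2, Z[2]=0)=0; Z[9]=0
i=10: min(r-i=1, Z[3]=1)=1; Z[10]=2 scan→box=[10,12)
i=11: min(r-i=1, Z[1]=0)=0; Z[11]=0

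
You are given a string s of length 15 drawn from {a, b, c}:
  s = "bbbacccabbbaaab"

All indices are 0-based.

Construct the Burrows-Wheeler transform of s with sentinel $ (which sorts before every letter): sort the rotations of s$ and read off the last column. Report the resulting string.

bbaacbabbbba$cca

rank  rotation          last
    0  $bbbacccabbbaaab  b
    1  aaab$bbbacccabbb  b
    2  aab$bbbacccabbba  a
    3  ab$bbbacccabbbaa  a
    4  abbbaaab$bbbaccc  c
    5  acccabbbaaab$bbb  b
    6  b$bbbacccabbbaaa  a
    7  baaab$bbbacccabb  b
    8  bacccabbbaaab$bb  b
    9  bbaaab$bbbacccab  b
   10  bbacccabbbaaab$b  b
   11  bbbaaab$bbbaccca  a
   12  bbbacccabbbaaab$  $
   13  cabbbaaab$bbbacc  c
   14  ccabbbaaab$bbbac  c
   15  cccabbbaaab$bbba  a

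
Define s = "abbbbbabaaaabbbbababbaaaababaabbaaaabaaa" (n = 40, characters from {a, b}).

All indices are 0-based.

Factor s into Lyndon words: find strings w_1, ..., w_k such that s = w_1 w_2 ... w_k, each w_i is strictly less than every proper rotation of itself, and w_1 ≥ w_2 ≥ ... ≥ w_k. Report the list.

["abbbbb", "ab", "aaaabbbbababb", "aaaababaabb", "aaaab", "a", "a", "a"]

emit factor 1: 'abbbbb' (i=0, period=6)
emit factor 2: 'ab' (i=6, period=2)
emit factor 3: 'aaaabbbbababb' (i=8, period=13)
emit factor 4: 'aaaababaabb' (i=21, period=11)
emit factor 5: 'aaaab' (i=32, period=5)
emit factor 6: 'a' (i=37, period=1)
emit factor 7: 'a' (i=38, period=1)
emit factor 8: 'a' (i=39, period=1)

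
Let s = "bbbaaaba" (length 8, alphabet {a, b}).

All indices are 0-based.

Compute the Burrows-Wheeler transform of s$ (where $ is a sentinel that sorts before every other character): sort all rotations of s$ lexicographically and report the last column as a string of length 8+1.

abbaaabb$

rank  rotation   last
    0  $bbbaaaba  a
    1  a$bbbaaab  b
    2  aaaba$bbb  b
    3  aaba$bbba  a
    4  aba$bbbaa  a
    5  ba$bbbaaa  a
    6  baaaba$bb  b
    7  bbaaaba$b  b
    8  bbbaaaba$  $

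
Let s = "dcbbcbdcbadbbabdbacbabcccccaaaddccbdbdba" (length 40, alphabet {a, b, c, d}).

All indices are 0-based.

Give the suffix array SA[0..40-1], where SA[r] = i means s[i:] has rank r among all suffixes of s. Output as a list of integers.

[39, 27, 28, 20, 13, 17, 9, 29, 38, 19, 12, 16, 8, 11, 2, 3, 21, 36, 14, 34, 5, 26, 18, 7, 1, 33, 4, 25, 32, 24, 23, 22, 37, 15, 10, 35, 6, 0, 31, 30]

rank | idx | suffix
   0 |  39 | a
   1 |  27 | aaaddccbdbdba
   2 |  28 | aaddccbdbdba
   3 |  20 | abcccccaaaddccbdbdba
   4 |  13 | abdbacbabcccccaaaddccbdbdba
   5 |  17 | acbabcccccaaaddccbdbdba
   6 |   9 | adbbabdbacbabcccccaaaddccbdbdba
   7 |  29 | addccbdbdba
   8 |  38 | ba
   9 |  19 | babcccccaaaddccbdbdba
  10 |  12 | babdbacbabcccccaaaddccbdbdba
  11 |  16 | bacbabcccccaaaddccbdbdba
  12 |   8 | badbbabdbacbabcccccaaaddccbdbdba
  13 |  11 | bbabdbacbabcccccaaaddccbdbdba
  14 |   2 | bbcbdcbadbbabdbacbabcccccaaaddccbdbdba
  15 |   3 | bcbdcbadbbabdbacbabcccccaaaddccbdbdba
  16 |  21 | bcccccaaaddccbdbdba
  17 |  36 | bdba
  18 |  14 | bdbacbabcccccaaaddccbdbdba
  19 |  34 | bdbdba
  20 |   5 | bdcbadbbabdbacbabcccccaaaddccbdbdba
  21 |  26 | caaaddccbdbdba
  22 |  18 | cbabcccccaaaddccbdbdba
  23 |   7 | cbadbbabdbacbabcccccaaaddccbdbdba
  24 |   1 | cbbcbdcbadbbabdbacbabcccccaaaddccbdbdba
  25 |  33 | cbdbdba
  26 |   4 | cbdcbadbbabdbacbabcccccaaaddccbdbdba
  27 |  25 | ccaaaddccbdbdba
  28 |  32 | ccbdbdba
  29 |  24 | cccaaaddccbdbdba
  30 |  23 | ccccaaaddccbdbdba
  31 |  22 | cccccaaaddccbdbdba
  32 |  37 | dba
  33 |  15 | dbacbabcccccaaaddccbdbdba
  34 |  10 | dbbabdbacbabcccccaaaddccbdbdba
  35 |  35 | dbdba
  36 |   6 | dcbadbbabdbacbabcccccaaaddccbdbdba
  37 |   0 | dcbbcbdcbadbbabdbacbabcccccaaaddccbdbdba
  38 |  31 | dccbdbdba
  39 |  30 | ddccbdbdba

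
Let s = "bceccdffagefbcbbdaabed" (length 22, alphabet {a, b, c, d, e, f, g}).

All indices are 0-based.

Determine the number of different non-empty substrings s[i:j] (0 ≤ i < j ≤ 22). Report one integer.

rank | idx | suffix
   0 |  17 | aabed
   1 |  18 | abed
   2 |   8 | agefbcbbdaabed
   3 |  14 | bbdaabed
   4 |  12 | bcbbdaabed
   5 |   0 | bceccdffagefbcbbdaabed
   6 |  15 | bdaabed
   7 |  19 | bed
   8 |  13 | cbbdaabed
   9 |   3 | ccdffagefbcbbdaabed
  10 |   4 | cdffagefbcbbdaabed
  11 |   1 | ceccdffagefbcbbdaabed
  12 |  21 | d
  13 |  16 | daabed
  14 |   5 | dffagefbcbbdaabed
  15 |   2 | eccdffagefbcbbdaabed
  16 |  20 | ed
  17 |  10 | efbcbbdaabed
  18 |   7 | fagefbcbbdaabed
  19 |  11 | fbcbbdaabed
  20 |   6 | ffagefbcbbdaabed
  21 |   9 | gefbcbbdaabed

SA = [17, 18, 8, 14, 12, 0, 15, 19, 13, 3, 4, 1, 21, 16, 5, 2, 20, 10, 7, 11, 6, 9]
[i] adj suffixes → lcp
  [1] 17/18 → 1 ('a')
  [2] 18/8 → 1 ('a')
  [3] 8/14 → 0 ('')
  [4] 14/12 → 1 ('b')
  [5] 12/0 → 2 ('bc')
  [6] 0/15 → 1 ('b')
  [7] 15/19 → 1 ('b')
  [8] 19/13 → 0 ('')
  [9] 13/3 → 1 ('c')
  [10] 3/4 → 1 ('c')
  [11] 4/1 → 1 ('c')
  [12] 1/21 → 0 ('')
  [13] 21/16 → 1 ('d')
  [14] 16/5 → 1 ('d')
  [15] 5/2 → 0 ('')
  [16] 2/20 → 1 ('e')
  [17] 20/10 → 1 ('e')
  [18] 10/7 → 0 ('')
  [19] 7/11 → 1 ('f')
  [20] 11/6 → 1 ('f')
  [21] 6/9 → 0 ('')

n(n+1)/2 = 22·23/2 = 253
Σ LCP = 0 + 1 + 1 + 0 + 1 + 2 + 1 + 1 + 0 + 1 + 1 + 1 + 0 + 1 + 1 + 0 + 1 + 1 + 0 + 1 + 1 + 0 = 16
distinct = 253 − 16 = 237

237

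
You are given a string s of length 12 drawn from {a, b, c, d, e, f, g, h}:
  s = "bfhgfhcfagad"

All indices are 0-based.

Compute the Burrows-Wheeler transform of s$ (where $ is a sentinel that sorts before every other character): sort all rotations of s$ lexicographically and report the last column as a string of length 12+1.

rank  rotation       last
    0  $bfhgfhcfagad  d
    1  ad$bfhgfhcfag  g
    2  agad$bfhgfhcf  f
    3  bfhgfhcfagad$  $
    4  cfagad$bfhgfh  h
    5  d$bfhgfhcfaga  a
    6  fagad$bfhgfhc  c
    7  fhcfagad$bfhg  g
    8  fhgfhcfagad$b  b
    9  gad$bfhgfhcfa  a
   10  gfhcfagad$bfh  h
   11  hcfagad$bfhgf  f
   12  hgfhcfagad$bf  f

dgf$hacgbahff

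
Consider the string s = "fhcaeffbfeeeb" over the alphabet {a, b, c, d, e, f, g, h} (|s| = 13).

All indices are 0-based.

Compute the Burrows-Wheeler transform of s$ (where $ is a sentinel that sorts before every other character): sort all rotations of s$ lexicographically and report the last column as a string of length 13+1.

rank  rotation        last
    0  $fhcaeffbfeeeb  b
    1  aeffbfeeeb$fhc  c
    2  b$fhcaeffbfeee  e
    3  bfeeeb$fhcaeff  f
    4  caeffbfeeeb$fh  h
    5  eb$fhcaeffbfee  e
    6  eeb$fhcaeffbfe  e
    7  eeeb$fhcaeffbf  f
    8  effbfeeeb$fhca  a
    9  fbfeeeb$fhcaef  f
   10  feeeb$fhcaeffb  b
   11  ffbfeeeb$fhcae  e
   12  fhcaeffbfeeeb$  $
   13  hcaeffbfeeeb$f  f

bcefheefafbe$f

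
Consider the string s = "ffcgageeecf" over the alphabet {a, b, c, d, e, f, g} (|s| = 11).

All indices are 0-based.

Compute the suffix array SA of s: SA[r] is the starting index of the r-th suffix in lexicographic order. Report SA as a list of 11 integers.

sorted suffixes:
  #0 SA[0]=4  'ageeecf'
  #1 SA[1]=9  'cf'
  #2 SA[2]=2  'cgageeecf'
  #3 SA[3]=8  'ecf'
  #4 SA[4]=7  'eecf'
  #5 SA[5]=6  'eeecf'
  #6 SA[6]=10  'f'
  #7 SA[7]=1  'fcgageeecf'
  #8 SA[8]=0  'ffcgageeecf'
  #9 SA[9]=3  'gageeecf'
  #10 SA[10]=5  'geeecf'

[4, 9, 2, 8, 7, 6, 10, 1, 0, 3, 5]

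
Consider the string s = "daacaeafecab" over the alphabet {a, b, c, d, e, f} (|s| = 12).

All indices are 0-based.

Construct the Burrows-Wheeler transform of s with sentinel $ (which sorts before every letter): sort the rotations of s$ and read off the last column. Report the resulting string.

rank  rotation       last
    0  $daacaeafecab  b
    1  aacaeafecab$d  d
    2  ab$daacaeafec  c
    3  acaeafecab$da  a
    4  aeafecab$daac  c
    5  afecab$daacae  e
    6  b$daacaeafeca  a
    7  cab$daacaeafe  e
    8  caeafecab$daa  a
    9  daacaeafecab$  $
   10  eafecab$daaca  a
   11  ecab$daacaeaf  f
   12  fecab$daacaea  a

bdcaceaea$afa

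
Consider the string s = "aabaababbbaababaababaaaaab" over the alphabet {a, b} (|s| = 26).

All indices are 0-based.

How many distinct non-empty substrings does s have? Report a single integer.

sorted suffixes:
  #0 SA[0]=20  'aaaaab'
  #1 SA[1]=21  'aaaab'
  #2 SA[2]=22  'aaab'
  #3 SA[3]=23  'aab'
  #4 SA[4]=0  'aabaababbbaababaababaaaaab'
  #5 SA[5]=15  'aababaaaaab'
  #6 SA[6]=10  'aababaababaaaaab'
  #7 SA[7]=3  'aababbbaababaababaaaaab'
  #8 SA[8]=24  'ab'
  #9 SA[9]=18  'abaaaaab'
  #10 SA[10]=13  'abaababaaaaab'
  #11 SA[11]=1  'abaababbbaababaababaaaaab'
  #12 SA[12]=16  'ababaaaaab'
  #13 SA[13]=11  'ababaababaaaaab'
  #14 SA[14]=4  'ababbbaababaababaaaaab'
  #15 SA[15]=6  'abbbaababaababaaaaab'
  #16 SA[16]=25  'b'
  #17 SA[17]=19  'baaaaab'
  #18 SA[18]=14  'baababaaaaab'
  #19 SA[19]=9  'baababaababaaaaab'
  #20 SA[20]=2  'baababbbaababaababaaaaab'
  #21 SA[21]=17  'babaaaaab'
  #22 SA[22]=12  'babaababaaaaab'
  #23 SA[23]=5  'babbbaababaababaaaaab'
  #24 SA[24]=8  'bbaababaababaaaaab'
  #25 SA[25]=7  'bbbaababaababaaaaab'

SA = [20, 21, 22, 23, 0, 15, 10, 3, 24, 18, 13, 1, 16, 11, 4, 6, 25, 19, 14, 9, 2, 17, 12, 5, 8, 7]
rank  pair      lcp
   1  s[20:],s[21:]  4  'aaaa'
   2  s[21:],s[22:]  3  'aaa'
   3  s[22:],s[23:]  2  'aa'
   4  s[23:],s[0:]  3  'aab'
   5  s[0:],s[15:]  4  'aaba'
   6  s[15:],s[10:]  7  'aababaa'
   7  s[10:],s[3:]  5  'aabab'
   8  s[3:],s[24:]  1  'a'
   9  s[24:],s[18:]  2  'ab'
  10  s[18:],s[13:]  4  'abaa'
  11  s[13:],s[1:]  7  'abaabab'
  12  s[1:],s[16:]  3  'aba'
  13  s[16:],s[11:]  6  'ababaa'
  14  s[11:],s[4:]  4  'abab'
  15  s[4:],s[6:]  2  'ab'
  16  s[6:],s[25:]  0  ''
  17  s[25:],s[19:]  1  'b'
  18  s[19:],s[14:]  3  'baa'
  19  s[14:],s[9:]  8  'baababaa'
  20  s[9:],s[2:]  6  'baabab'
  21  s[2:],s[17:]  2  'ba'
  22  s[17:],s[12:]  5  'babaa'
  23  s[12:],s[5:]  3  'bab'
  24  s[5:],s[8:]  1  'b'
  25  s[8:],s[7:]  2  'bb'

n(n+1)/2 = 26·27/2 = 351
Σ LCP = 0 + 4 + 3 + 2 + 3 + 4 + 7 + 5 + 1 + 2 + 4 + 7 + 3 + 6 + 4 + 2 + 0 + 1 + 3 + 8 + 6 + 2 + 5 + 3 + 1 + 2 = 88
distinct = 351 − 88 = 263

263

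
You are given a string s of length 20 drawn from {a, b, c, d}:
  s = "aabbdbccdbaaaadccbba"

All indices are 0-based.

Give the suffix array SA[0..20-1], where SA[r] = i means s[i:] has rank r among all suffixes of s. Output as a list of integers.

[19, 10, 11, 0, 12, 1, 13, 18, 9, 17, 2, 5, 3, 16, 15, 6, 7, 8, 4, 14]

sorted suffixes:
  #0 SA[0]=19  'a'
  #1 SA[1]=10  'aaaadccbba'
  #2 SA[2]=11  'aaadccbba'
  #3 SA[3]=0  'aabbdbccdbaaaadccbba'
  #4 SA[4]=12  'aadccbba'
  #5 SA[5]=1  'abbdbccdbaaaadccbba'
  #6 SA[6]=13  'adccbba'
  #7 SA[7]=18  'ba'
  #8 SA[8]=9  'baaaadccbba'
  #9 SA[9]=17  'bba'
  #10 SA[10]=2  'bbdbccdbaaaadccbba'
  #11 SA[11]=5  'bccdbaaaadccbba'
  #12 SA[12]=3  'bdbccdbaaaadccbba'
  #13 SA[13]=16  'cbba'
  #14 SA[14]=15  'ccbba'
  #15 SA[15]=6  'ccdbaaaadccbba'
  #16 SA[16]=7  'cdbaaaadccbba'
  #17 SA[17]=8  'dbaaaadccbba'
  #18 SA[18]=4  'dbccdbaaaadccbba'
  #19 SA[19]=14  'dccbba'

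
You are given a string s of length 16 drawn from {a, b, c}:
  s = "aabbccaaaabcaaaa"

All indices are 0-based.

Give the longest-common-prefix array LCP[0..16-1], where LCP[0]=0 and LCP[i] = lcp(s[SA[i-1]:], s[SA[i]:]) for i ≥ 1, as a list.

sorted suffixes:
  #0 SA[0]=15  'a'
  #1 SA[1]=14  'aa'
  #2 SA[2]=13  'aaa'
  #3 SA[3]=12  'aaaa'
  #4 SA[4]=6  'aaaabcaaaa'
  #5 SA[5]=7  'aaabcaaaa'
  #6 SA[6]=0  'aabbccaaaabcaaaa'
  #7 SA[7]=8  'aabcaaaa'
  #8 SA[8]=1  'abbccaaaabcaaaa'
  #9 SA[9]=9  'abcaaaa'
  #10 SA[10]=2  'bbccaaaabcaaaa'
  #11 SA[11]=10  'bcaaaa'
  #12 SA[12]=3  'bccaaaabcaaaa'
  #13 SA[13]=11  'caaaa'
  #14 SA[14]=5  'caaaabcaaaa'
  #15 SA[15]=4  'ccaaaabcaaaa'

SA = [15, 14, 13, 12, 6, 7, 0, 8, 1, 9, 2, 10, 3, 11, 5, 4]
rank  pair      lcp
   1  s[15:],s[14:]  1  'a'
   2  s[14:],s[13:]  2  'aa'
   3  s[13:],s[12:]  3  'aaa'
   4  s[12:],s[6:]  4  'aaaa'
   5  s[6:],s[7:]  3  'aaa'
   6  s[7:],s[0:]  2  'aa'
   7  s[0:],s[8:]  3  'aab'
   8  s[8:],s[1:]  1  'a'
   9  s[1:],s[9:]  2  'ab'
  10  s[9:],s[2:]  0  ''
  11  s[2:],s[10:]  1  'b'
  12  s[10:],s[3:]  2  'bc'
  13  s[3:],s[11:]  0  ''
  14  s[11:],s[5:]  5  'caaaa'
  15  s[5:],s[4:]  1  'c'

[0, 1, 2, 3, 4, 3, 2, 3, 1, 2, 0, 1, 2, 0, 5, 1]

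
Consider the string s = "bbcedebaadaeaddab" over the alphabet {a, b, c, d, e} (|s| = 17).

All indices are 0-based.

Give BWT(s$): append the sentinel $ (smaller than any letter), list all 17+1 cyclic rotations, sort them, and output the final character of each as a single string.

rank  rotation            last
    0  $bbcedebaadaeaddab  b
    1  aadaeaddab$bbcedeb  b
    2  ab$bbcedebaadaeadd  d
    3  adaeaddab$bbcedeba  a
    4  addab$bbcedebaadae  e
    5  aeaddab$bbcedebaad  d
    6  b$bbcedebaadaeadda  a
    7  baadaeaddab$bbcede  e
    8  bbcedebaadaeaddab$  $
    9  bcedebaadaeaddab$b  b
   10  cedebaadaeaddab$bb  b
   11  dab$bbcedebaadaead  d
   12  daeaddab$bbcedebaa  a
   13  ddab$bbcedebaadaea  a
   14  debaadaeaddab$bbce  e
   15  eaddab$bbcedebaada  a
   16  ebaadaeaddab$bbced  d
   17  edebaadaeaddab$bbc  c

bbdaedae$bbdaaeadc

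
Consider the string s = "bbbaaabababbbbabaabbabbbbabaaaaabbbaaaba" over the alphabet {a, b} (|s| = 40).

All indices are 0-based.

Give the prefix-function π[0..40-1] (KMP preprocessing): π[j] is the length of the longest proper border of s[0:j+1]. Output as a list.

[0, 1, 2, 0, 0, 0, 1, 0, 1, 0, 1, 2, 3, 3, 4, 1, 0, 0, 1, 2, 0, 1, 2, 3, 3, 4, 1, 0, 0, 0, 0, 0, 1, 2, 3, 4, 5, 6, 7, 8]

π[0] = 0
j=1 s[j]='b': π[1]=1 (border 'b')
j=2 s[j]='b': π[2]=2 (border 'bb')
j=3 s[j]='a': k: 2→1→0; π[3]=0 (border '')
j=4 s[j]='a': π[4]=0 (border '')
j=5 s[j]='a': π[5]=0 (border '')
j=6 s[j]='b': π[6]=1 (border 'b')
j=7 s[j]='a': k: 1→0; π[7]=0 (border '')
j=8 s[j]='b': π[8]=1 (border 'b')
j=9 s[j]='a': k: 1→0; π[9]=0 (border '')
j=10 s[j]='b': π[10]=1 (border 'b')
j=11 s[j]='b': π[11]=2 (border 'bb')
j=12 s[j]='b': π[12]=3 (border 'bbb')
j=13 s[j]='b': k: 3→2; π[13]=3 (border 'bbb')
j=14 s[j]='a': π[14]=4 (border 'bbba')
j=15 s[j]='b': k: 4→0; π[15]=1 (border 'b')
j=16 s[j]='a': k: 1→0; π[16]=0 (border '')
j=17 s[j]='a': π[17]=0 (border '')
j=18 s[j]='b': π[18]=1 (border 'b')
j=19 s[j]='b': π[19]=2 (border 'bb')
j=20 s[j]='a': k: 2→1→0; π[20]=0 (border '')
j=21 s[j]='b': π[21]=1 (border 'b')
j=22 s[j]='b': π[22]=2 (border 'bb')
j=23 s[j]='b': π[23]=3 (border 'bbb')
j=24 s[j]='b': k: 3→2; π[24]=3 (border 'bbb')
j=25 s[j]='a': π[25]=4 (border 'bbba')
j=26 s[j]='b': k: 4→0; π[26]=1 (border 'b')
j=27 s[j]='a': k: 1→0; π[27]=0 (border '')
j=28 s[j]='a': π[28]=0 (border '')
j=29 s[j]='a': π[29]=0 (border '')
j=30 s[j]='a': π[30]=0 (border '')
j=31 s[j]='a': π[31]=0 (border '')
j=32 s[j]='b': π[32]=1 (border 'b')
j=33 s[j]='b': π[33]=2 (border 'bb')
j=34 s[j]='b': π[34]=3 (border 'bbb')
j=35 s[j]='a': π[35]=4 (border 'bbba')
j=36 s[j]='a': π[36]=5 (border 'bbbaa')
j=37 s[j]='a': π[37]=6 (border 'bbbaaa')
j=38 s[j]='b': π[38]=7 (border 'bbbaaab')
j=39 s[j]='a': π[39]=8 (border 'bbbaaaba')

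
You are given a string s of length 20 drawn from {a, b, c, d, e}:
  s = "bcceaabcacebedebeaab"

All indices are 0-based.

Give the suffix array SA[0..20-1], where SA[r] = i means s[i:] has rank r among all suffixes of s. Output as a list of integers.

[17, 4, 18, 5, 8, 19, 6, 0, 15, 11, 7, 1, 2, 9, 13, 16, 3, 14, 10, 12]

sorted suffixes:
  #0 SA[0]=17  'aab'
  #1 SA[1]=4  'aabcacebedebeaab'
  #2 SA[2]=18  'ab'
  #3 SA[3]=5  'abcacebedebeaab'
  #4 SA[4]=8  'acebedebeaab'
  #5 SA[5]=19  'b'
  #6 SA[6]=6  'bcacebedebeaab'
  #7 SA[7]=0  'bcceaabcacebedebeaab'
  #8 SA[8]=15  'beaab'
  #9 SA[9]=11  'bedebeaab'
  #10 SA[10]=7  'cacebedebeaab'
  #11 SA[11]=1  'cceaabcacebedebeaab'
  #12 SA[12]=2  'ceaabcacebedebeaab'
  #13 SA[13]=9  'cebedebeaab'
  #14 SA[14]=13  'debeaab'
  #15 SA[15]=16  'eaab'
  #16 SA[16]=3  'eaabcacebedebeaab'
  #17 SA[17]=14  'ebeaab'
  #18 SA[18]=10  'ebedebeaab'
  #19 SA[19]=12  'edebeaab'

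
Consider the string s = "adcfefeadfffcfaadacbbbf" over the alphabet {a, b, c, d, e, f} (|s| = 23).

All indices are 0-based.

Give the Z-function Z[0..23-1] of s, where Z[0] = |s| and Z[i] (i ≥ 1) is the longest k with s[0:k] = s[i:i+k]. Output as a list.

[23, 0, 0, 0, 0, 0, 0, 2, 0, 0, 0, 0, 0, 0, 1, 2, 0, 1, 0, 0, 0, 0, 0]

Z[0]=23
i=1: i≥r, start 0; Z[1]=0
i=2: i≥r, start 0; Z[2]=0
i=3: i≥r, start 0; Z[3]=0
i=4: i≥r, start 0; Z[4]=0
i=5: i≥r, start 0; Z[5]=0
i=6: i≥r, start 0; Z[6]=0
i=7: i≥r, start 0; Z[7]=2 extend→box=[7,9)
i=8: min(r-i=1, Z[1]=0)=0; Z[8]=0
i=9: i≥r, start 0; Z[9]=0
i=10: i≥r, start 0; Z[10]=0
i=11: i≥r, start 0; Z[11]=0
i=12: i≥r, start 0; Z[12]=0
i=13: i≥r, start 0; Z[13]=0
i=14: i≥r, start 0; Z[14]=1 extend→box=[14,15)
i=15: i≥r, start 0; Z[15]=2 extend→box=[15,17)
i=16: min(r-i=1, Z[1]=0)=0; Z[16]=0
i=17: i≥r, start 0; Z[17]=1 extend→box=[17,18)
i=18: i≥r, start 0; Z[18]=0
i=19: i≥r, start 0; Z[19]=0
i=20: i≥r, start 0; Z[20]=0
i=21: i≥r, start 0; Z[21]=0
i=22: i≥r, start 0; Z[22]=0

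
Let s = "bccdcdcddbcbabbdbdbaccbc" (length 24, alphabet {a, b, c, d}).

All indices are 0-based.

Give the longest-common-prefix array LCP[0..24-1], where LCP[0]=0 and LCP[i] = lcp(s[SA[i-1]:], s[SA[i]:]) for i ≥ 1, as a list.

rank→(start, suffix):
  0 → (12, 'abbdbdbaccbc')
  1 → (19, 'accbc')
  2 → (11, 'babbdbdbaccbc')
  3 → (18, 'baccbc')
  4 → (13, 'bbdbdbaccbc')
  5 → (22, 'bc')
  6 → (9, 'bcbabbdbdbaccbc')
  7 → (0, 'bccdcdcddbcbabbdbdbaccbc')
  8 → (16, 'bdbaccbc')
  9 → (14, 'bdbdbaccbc')
  10 → (23, 'c')
  11 → (10, 'cbabbdbdbaccbc')
  12 → (21, 'cbc')
  13 → (20, 'ccbc')
  14 → (1, 'ccdcdcddbcbabbdbdbaccbc')
  15 → (2, 'cdcdcddbcbabbdbdbaccbc')
  16 → (4, 'cdcddbcbabbdbdbaccbc')
  17 → (6, 'cddbcbabbdbdbaccbc')
  18 → (17, 'dbaccbc')
  19 → (8, 'dbcbabbdbdbaccbc')
  20 → (15, 'dbdbaccbc')
  21 → (3, 'dcdcddbcbabbdbdbaccbc')
  22 → (5, 'dcddbcbabbdbdbaccbc')
  23 → (7, 'ddbcbabbdbdbaccbc')

SA = [12, 19, 11, 18, 13, 22, 9, 0, 16, 14, 23, 10, 21, 20, 1, 2, 4, 6, 17, 8, 15, 3, 5, 7]
[i] adj suffixes → lcp
  [1] 12/19 → 1 ('a')
  [2] 19/11 → 0 ('')
  [3] 11/18 → 2 ('ba')
  [4] 18/13 → 1 ('b')
  [5] 13/22 → 1 ('b')
  [6] 22/9 → 2 ('bc')
  [7] 9/0 → 2 ('bc')
  [8] 0/16 → 1 ('b')
  [9] 16/14 → 3 ('bdb')
  [10] 14/23 → 0 ('')
  [11] 23/10 → 1 ('c')
  [12] 10/21 → 2 ('cb')
  [13] 21/20 → 1 ('c')
  [14] 20/1 → 2 ('cc')
  [15] 1/2 → 1 ('c')
  [16] 2/4 → 4 ('cdcd')
  [17] 4/6 → 2 ('cd')
  [18] 6/17 → 0 ('')
  [19] 17/8 → 2 ('db')
  [20] 8/15 → 2 ('db')
  [21] 15/3 → 1 ('d')
  [22] 3/5 → 3 ('dcd')
  [23] 5/7 → 1 ('d')

[0, 1, 0, 2, 1, 1, 2, 2, 1, 3, 0, 1, 2, 1, 2, 1, 4, 2, 0, 2, 2, 1, 3, 1]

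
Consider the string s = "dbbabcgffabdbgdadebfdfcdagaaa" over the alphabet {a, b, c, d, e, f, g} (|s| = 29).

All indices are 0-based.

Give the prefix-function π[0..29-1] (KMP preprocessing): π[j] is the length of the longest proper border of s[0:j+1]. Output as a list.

π[0] = 0
j=1 s[j]='b': π[1]=0 (border '')
j=2 s[j]='b': π[2]=0 (border '')
j=3 s[j]='a': π[3]=0 (border '')
j=4 s[j]='b': π[4]=0 (border '')
j=5 s[j]='c': π[5]=0 (border '')
j=6 s[j]='g': π[6]=0 (border '')
j=7 s[j]='f': π[7]=0 (border '')
j=8 s[j]='f': π[8]=0 (border '')
j=9 s[j]='a': π[9]=0 (border '')
j=10 s[j]='b': π[10]=0 (border '')
j=11 s[j]='d': π[11]=1 (border 'd')
j=12 s[j]='b': π[12]=2 (border 'db')
j=13 s[j]='g': k: 2→0; π[13]=0 (border '')
j=14 s[j]='d': π[14]=1 (border 'd')
j=15 s[j]='a': k: 1→0; π[15]=0 (border '')
j=16 s[j]='d': π[16]=1 (border 'd')
j=17 s[j]='e': k: 1→0; π[17]=0 (border '')
j=18 s[j]='b': π[18]=0 (border '')
j=19 s[j]='f': π[19]=0 (border '')
j=20 s[j]='d': π[20]=1 (border 'd')
j=21 s[j]='f': k: 1→0; π[21]=0 (border '')
j=22 s[j]='c': π[22]=0 (border '')
j=23 s[j]='d': π[23]=1 (border 'd')
j=24 s[j]='a': k: 1→0; π[24]=0 (border '')
j=25 s[j]='g': π[25]=0 (border '')
j=26 s[j]='a': π[26]=0 (border '')
j=27 s[j]='a': π[27]=0 (border '')
j=28 s[j]='a': π[28]=0 (border '')

[0, 0, 0, 0, 0, 0, 0, 0, 0, 0, 0, 1, 2, 0, 1, 0, 1, 0, 0, 0, 1, 0, 0, 1, 0, 0, 0, 0, 0]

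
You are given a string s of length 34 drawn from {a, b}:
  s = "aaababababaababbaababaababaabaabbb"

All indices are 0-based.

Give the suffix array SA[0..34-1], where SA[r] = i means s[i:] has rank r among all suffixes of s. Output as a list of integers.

rank | idx | suffix
   0 |   0 | aaababababaababbaababaababaabaabbb
   1 |  26 | aabaabbb
   2 |  21 | aababaabaabbb
   3 |  16 | aababaababaabaabbb
   4 |   1 | aababababaababbaababaababaabaabbb
   5 |  10 | aababbaababaababaabaabbb
   6 |  29 | aabbb
   7 |  24 | abaabaabbb
   8 |  19 | abaababaabaabbb
   9 |   8 | abaababbaababaababaabaabbb
  10 |  27 | abaabbb
  11 |  22 | ababaabaabbb
  12 |  17 | ababaababaabaabbb
  13 |   6 | ababaababbaababaababaabaabbb
  14 |   4 | abababaababbaababaababaabaabbb
  15 |   2 | ababababaababbaababaababaabaabbb
  16 |  11 | ababbaababaababaabaabbb
  17 |  13 | abbaababaababaabaabbb
  18 |  30 | abbb
  19 |  33 | b
  20 |  25 | baabaabbb
  21 |  20 | baababaabaabbb
  22 |  15 | baababaababaabaabbb
  23 |   9 | baababbaababaababaabaabbb
  24 |  28 | baabbb
  25 |  23 | babaabaabbb
  26 |  18 | babaababaabaabbb
  27 |   7 | babaababbaababaababaabaabbb
  28 |   5 | bababaababbaababaababaabaabbb
  29 |   3 | babababaababbaababaababaabaabbb
  30 |  12 | babbaababaababaabaabbb
  31 |  32 | bb
  32 |  14 | bbaababaababaabaabbb
  33 |  31 | bbb

[0, 26, 21, 16, 1, 10, 29, 24, 19, 8, 27, 22, 17, 6, 4, 2, 11, 13, 30, 33, 25, 20, 15, 9, 28, 23, 18, 7, 5, 3, 12, 32, 14, 31]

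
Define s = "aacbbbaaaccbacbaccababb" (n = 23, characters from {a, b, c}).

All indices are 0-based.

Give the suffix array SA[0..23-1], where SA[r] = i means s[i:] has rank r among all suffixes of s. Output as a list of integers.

[6, 0, 7, 18, 20, 12, 1, 15, 8, 22, 5, 19, 11, 14, 21, 4, 3, 17, 10, 13, 2, 16, 9]

rank | idx | suffix
   0 |   6 | aaaccbacbaccababb
   1 |   0 | aacbbbaaaccbacbaccababb
   2 |   7 | aaccbacbaccababb
   3 |  18 | ababb
   4 |  20 | abb
   5 |  12 | acbaccababb
   6 |   1 | acbbbaaaccbacbaccababb
   7 |  15 | accababb
   8 |   8 | accbacbaccababb
   9 |  22 | b
  10 |   5 | baaaccbacbaccababb
  11 |  19 | babb
  12 |  11 | bacbaccababb
  13 |  14 | baccababb
  14 |  21 | bb
  15 |   4 | bbaaaccbacbaccababb
  16 |   3 | bbbaaaccbacbaccababb
  17 |  17 | cababb
  18 |  10 | cbacbaccababb
  19 |  13 | cbaccababb
  20 |   2 | cbbbaaaccbacbaccababb
  21 |  16 | ccababb
  22 |   9 | ccbacbaccababb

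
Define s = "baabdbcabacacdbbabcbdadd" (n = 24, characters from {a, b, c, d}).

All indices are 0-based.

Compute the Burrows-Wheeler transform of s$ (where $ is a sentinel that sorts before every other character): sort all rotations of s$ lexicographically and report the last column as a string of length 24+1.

rank  rotation                   last
    0  $baabdbcabacacdbbabcbdadd  d
    1  aabdbcabacacdbbabcbdadd$b  b
    2  abacacdbbabcbdadd$baabdbc  c
    3  abcbdadd$baabdbcabacacdbb  b
    4  abdbcabacacdbbabcbdadd$ba  a
    5  acacdbbabcbdadd$baabdbcab  b
    6  acdbbabcbdadd$baabdbcabac  c
    7  add$baabdbcabacacdbbabcbd  d
    8  baabdbcabacacdbbabcbdadd$  $
    9  babcbdadd$baabdbcabacacdb  b
   10  bacacdbbabcbdadd$baabdbca  a
   11  bbabcbdadd$baabdbcabacacd  d
   12  bcabacacdbbabcbdadd$baabd  d
   13  bcbdadd$baabdbcabacacdbba  a
   14  bdadd$baabdbcabacacdbbabc  c
   15  bdbcabacacdbbabcbdadd$baa  a
   16  cabacacdbbabcbdadd$baabdb  b
   17  cacdbbabcbdadd$baabdbcaba  a
   18  cbdadd$baabdbcabacacdbbab  b
   19  cdbbabcbdadd$baabdbcabaca  a
   20  d$baabdbcabacacdbbabcbdad  d
   21  dadd$baabdbcabacacdbbabcb  b
   22  dbbabcbdadd$baabdbcabacac  c
   23  dbcabacacdbbabcbdadd$baab  b
   24  dd$baabdbcabacacdbbabcbda  a

dbcbabcd$baddacababadbcba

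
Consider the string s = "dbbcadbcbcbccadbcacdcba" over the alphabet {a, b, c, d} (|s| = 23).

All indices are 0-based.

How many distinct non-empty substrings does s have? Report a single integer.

236

rank | idx | suffix
   0 |  22 | a
   1 |  17 | acdcba
   2 |  13 | adbcacdcba
   3 |   4 | adbcbcbccadbcacdcba
   4 |  21 | ba
   5 |   1 | bbcadbcbcbccadbcacdcba
   6 |  15 | bcacdcba
   7 |   2 | bcadbcbcbccadbcacdcba
   8 |   6 | bcbcbccadbcacdcba
   9 |   8 | bcbccadbcacdcba
  10 |  10 | bccadbcacdcba
  11 |  16 | cacdcba
  12 |  12 | cadbcacdcba
  13 |   3 | cadbcbcbccadbcacdcba
  14 |  20 | cba
  15 |   7 | cbcbccadbcacdcba
  16 |   9 | cbccadbcacdcba
  17 |  11 | ccadbcacdcba
  18 |  18 | cdcba
  19 |   0 | dbbcadbcbcbccadbcacdcba
  20 |  14 | dbcacdcba
  21 |   5 | dbcbcbccadbcacdcba
  22 |  19 | dcba

SA = [22, 17, 13, 4, 21, 1, 15, 2, 6, 8, 10, 16, 12, 3, 20, 7, 9, 11, 18, 0, 14, 5, 19]
i: (SA[i-1],SA[i]) lcp shared
  1: (22,17) 1 'a'
  2: (17,13) 1 'a'
  3: (13,4) 4 'adbc'
  4: (4,21) 0 ''
  5: (21,1) 1 'b'
  6: (1,15) 1 'b'
  7: (15,2) 3 'bca'
  8: (2,6) 2 'bc'
  9: (6,8) 4 'bcbc'
  10: (8,10) 2 'bc'
  11: (10,16) 0 ''
  12: (16,12) 2 'ca'
  13: (12,3) 5 'cadbc'
  14: (3,20) 1 'c'
  15: (20,7) 2 'cb'
  16: (7,9) 3 'cbc'
  17: (9,11) 1 'c'
  18: (11,18) 1 'c'
  19: (18,0) 0 ''
  20: (0,14) 2 'db'
  21: (14,5) 3 'dbc'
  22: (5,19) 1 'd'

n(n+1)/2 = 23·24/2 = 276
Σ LCP = 0 + 1 + 1 + 4 + 0 + 1 + 1 + 3 + 2 + 4 + 2 + 0 + 2 + 5 + 1 + 2 + 3 + 1 + 1 + 0 + 2 + 3 + 1 = 40
distinct = 276 − 40 = 236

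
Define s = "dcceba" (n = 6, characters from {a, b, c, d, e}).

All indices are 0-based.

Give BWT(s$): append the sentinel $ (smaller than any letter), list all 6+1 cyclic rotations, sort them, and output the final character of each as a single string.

abedc$c

rank  rotation last
    0  $dcceba  a
    1  a$dcceb  b
    2  ba$dcce  e
    3  cceba$d  d
    4  ceba$dc  c
    5  dcceba$  $
    6  eba$dcc  c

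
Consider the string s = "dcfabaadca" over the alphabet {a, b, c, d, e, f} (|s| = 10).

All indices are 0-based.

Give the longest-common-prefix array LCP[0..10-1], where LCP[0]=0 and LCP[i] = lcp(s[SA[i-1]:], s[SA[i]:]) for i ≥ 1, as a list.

rank→(start, suffix):
  0 → (9, 'a')
  1 → (5, 'aadca')
  2 → (3, 'abaadca')
  3 → (6, 'adca')
  4 → (4, 'baadca')
  5 → (8, 'ca')
  6 → (1, 'cfabaadca')
  7 → (7, 'dca')
  8 → (0, 'dcfabaadca')
  9 → (2, 'fabaadca')

SA = [9, 5, 3, 6, 4, 8, 1, 7, 0, 2]
i: (SA[i-1],SA[i]) lcp shared
  1: (9,5) 1 'a'
  2: (5,3) 1 'a'
  3: (3,6) 1 'a'
  4: (6,4) 0 ''
  5: (4,8) 0 ''
  6: (8,1) 1 'c'
  7: (1,7) 0 ''
  8: (7,0) 2 'dc'
  9: (0,2) 0 ''

[0, 1, 1, 1, 0, 0, 1, 0, 2, 0]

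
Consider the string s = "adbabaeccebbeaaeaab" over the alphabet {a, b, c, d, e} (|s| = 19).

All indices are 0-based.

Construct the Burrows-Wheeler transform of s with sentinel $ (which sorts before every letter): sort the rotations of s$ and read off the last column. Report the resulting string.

beeab$abadaebecaabca

rank  rotation              last
    0  $adbabaeccebbeaaeaab  b
    1  aab$adbabaeccebbeaae  e
    2  aaeaab$adbabaeccebbe  e
    3  ab$adbabaeccebbeaaea  a
    4  abaeccebbeaaeaab$adb  b
    5  adbabaeccebbeaaeaab$  $
    6  aeaab$adbabaeccebbea  a
    7  aeccebbeaaeaab$adbab  b
    8  b$adbabaeccebbeaaeaa  a
    9  babaeccebbeaaeaab$ad  d
   10  baeccebbeaaeaab$adba  a
   11  bbeaaeaab$adbabaecce  e
   12  beaaeaab$adbabaecceb  b
   13  ccebbeaaeaab$adbabae  e
   14  cebbeaaeaab$adbabaec  c
   15  dbabaeccebbeaaeaab$a  a
   16  eaab$adbabaeccebbeaa  a
   17  eaaeaab$adbabaeccebb  b
   18  ebbeaaeaab$adbabaecc  c
   19  eccebbeaaeaab$adbaba  a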